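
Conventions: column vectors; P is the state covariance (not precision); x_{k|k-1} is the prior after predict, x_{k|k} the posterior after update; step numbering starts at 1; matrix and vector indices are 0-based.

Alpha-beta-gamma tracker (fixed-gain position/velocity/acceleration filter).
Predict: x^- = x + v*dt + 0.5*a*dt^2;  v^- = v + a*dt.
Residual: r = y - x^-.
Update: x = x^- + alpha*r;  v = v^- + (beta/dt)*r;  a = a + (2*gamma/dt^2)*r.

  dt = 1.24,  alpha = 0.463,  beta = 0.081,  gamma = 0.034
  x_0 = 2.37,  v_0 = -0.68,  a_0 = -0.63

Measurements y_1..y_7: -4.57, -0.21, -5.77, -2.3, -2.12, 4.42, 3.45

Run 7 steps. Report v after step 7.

v_post = -0.5647

step 1: x_pred=1.0425  r=-5.6125  x^+=-1.5561  v^+=-1.8278  a^+=-0.8782
step 2: x_pred=-4.4978  r=4.2878  x^+=-2.5125  v^+=-2.6367  a^+=-0.6886
step 3: x_pred=-6.3114  r=0.5414  x^+=-6.0608  v^+=-3.4552  a^+=-0.6646
step 4: x_pred=-10.8562  r=8.5562  x^+=-6.8947  v^+=-3.7204  a^+=-0.2862
step 5: x_pred=-11.7281  r=9.6081  x^+=-7.2795  v^+=-3.4477  a^+=0.1387
step 6: x_pred=-11.4481  r=15.8681  x^+=-4.1012  v^+=-2.2393  a^+=0.8404
step 7: x_pred=-6.2317  r=9.6817  x^+=-1.7491  v^+=-0.5647  a^+=1.2686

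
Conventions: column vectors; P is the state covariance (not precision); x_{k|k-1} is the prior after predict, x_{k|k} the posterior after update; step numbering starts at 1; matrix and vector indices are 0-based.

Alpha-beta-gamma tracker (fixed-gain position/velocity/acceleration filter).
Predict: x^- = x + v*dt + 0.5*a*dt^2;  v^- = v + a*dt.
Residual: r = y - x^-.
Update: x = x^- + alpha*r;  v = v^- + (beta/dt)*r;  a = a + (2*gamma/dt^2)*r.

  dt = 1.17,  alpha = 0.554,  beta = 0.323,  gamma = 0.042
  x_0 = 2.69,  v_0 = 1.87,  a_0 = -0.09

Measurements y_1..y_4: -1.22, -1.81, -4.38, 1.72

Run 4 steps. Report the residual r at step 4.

resid = 8.7834

step 1: x_pred=4.8163  r=-6.0363  x^+=1.4722  v^+=0.0983  a^+=-0.4604
step 2: x_pred=1.2720  r=-3.0820  x^+=-0.4354  v^+=-1.2913  a^+=-0.6495
step 3: x_pred=-2.3908  r=-1.9892  x^+=-3.4928  v^+=-2.6004  a^+=-0.7716
step 4: x_pred=-7.0634  r=8.7834  x^+=-2.1974  v^+=-1.0783  a^+=-0.2326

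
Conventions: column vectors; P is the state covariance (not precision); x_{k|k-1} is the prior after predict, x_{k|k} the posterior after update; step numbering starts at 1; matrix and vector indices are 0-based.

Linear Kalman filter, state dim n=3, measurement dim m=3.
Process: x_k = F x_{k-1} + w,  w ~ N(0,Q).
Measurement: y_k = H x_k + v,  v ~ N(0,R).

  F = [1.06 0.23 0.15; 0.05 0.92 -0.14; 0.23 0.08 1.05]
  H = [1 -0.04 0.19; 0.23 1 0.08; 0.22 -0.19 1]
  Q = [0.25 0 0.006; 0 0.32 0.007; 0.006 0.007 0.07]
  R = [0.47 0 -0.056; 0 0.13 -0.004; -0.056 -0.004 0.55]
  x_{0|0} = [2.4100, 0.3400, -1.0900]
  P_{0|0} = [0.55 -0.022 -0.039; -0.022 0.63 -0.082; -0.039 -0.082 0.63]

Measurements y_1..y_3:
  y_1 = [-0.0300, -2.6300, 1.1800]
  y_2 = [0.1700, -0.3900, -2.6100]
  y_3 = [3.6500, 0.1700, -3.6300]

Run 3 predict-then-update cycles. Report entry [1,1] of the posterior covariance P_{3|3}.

P_post[1,1] = 0.1033

step 1: x^-=[2.4693, 0.5859, -0.5630]  P^-=[0.8867 0.1243 0.1823; 0.1243 0.8866 -0.1167; 0.1823 -0.1167 0.7643]  S=[1.4468 0.3040 0.4651; 0.3040 1.1136 -0.1143; 0.4651 -0.1143 1.5034]  K=[0.5784 0.1570 0.0683; -0.1049 0.8343 -0.0756; 0.0512 0.0288 0.5362]  nu=[-2.3689, -3.7388, 1.3111]  x^+=[0.6017, -2.3840, -0.0890]  P^+=[0.2787 -0.0388 -0.0641; -0.0388 0.1183 -0.0080; -0.0641 -0.0080 0.3045]
step 2: x^-=[0.0762, -2.1507, -0.1458]  P^-=[0.5363 0.0033 0.0431; 0.0033 0.4262 -0.0432; 0.0431 -0.0432 0.3874]  S=[1.0378 0.1127 0.1864; 0.1127 0.5833 -0.0581; 0.1864 -0.0581 1.0139]  K=[0.4965 0.1345 0.0747; -0.0899 0.7372 -0.0629; 0.0404 0.0275 0.3937]  nu=[0.0355, 1.7549, -2.8896]  x^+=[0.1140, -0.6783, -1.2338]  P^+=[0.2365 -0.0336 -0.0457; -0.0336 0.1042 -0.0053; -0.0457 -0.0053 0.2232]
step 3: x^-=[-0.2202, -0.4456, -1.3235]  P^-=[0.4950 0.0027 0.0424; 0.0027 0.4121 -0.0287; 0.0424 -0.0287 0.3051]  S=[0.9930 0.1045 0.1598; 0.1045 0.5685 -0.0501; 0.1598 -0.0501 0.9232]  K=[0.4787 0.1306 0.0875; -0.0868 0.7327 -0.0604; 0.0441 0.0315 0.3405]  nu=[4.1039, 0.7721, -2.3427]  x^+=[1.6400, -0.0945, -1.9161]  P^+=[0.2254 -0.0324 -0.0349; -0.0324 0.1033 -0.0045; -0.0349 -0.0045 0.1915]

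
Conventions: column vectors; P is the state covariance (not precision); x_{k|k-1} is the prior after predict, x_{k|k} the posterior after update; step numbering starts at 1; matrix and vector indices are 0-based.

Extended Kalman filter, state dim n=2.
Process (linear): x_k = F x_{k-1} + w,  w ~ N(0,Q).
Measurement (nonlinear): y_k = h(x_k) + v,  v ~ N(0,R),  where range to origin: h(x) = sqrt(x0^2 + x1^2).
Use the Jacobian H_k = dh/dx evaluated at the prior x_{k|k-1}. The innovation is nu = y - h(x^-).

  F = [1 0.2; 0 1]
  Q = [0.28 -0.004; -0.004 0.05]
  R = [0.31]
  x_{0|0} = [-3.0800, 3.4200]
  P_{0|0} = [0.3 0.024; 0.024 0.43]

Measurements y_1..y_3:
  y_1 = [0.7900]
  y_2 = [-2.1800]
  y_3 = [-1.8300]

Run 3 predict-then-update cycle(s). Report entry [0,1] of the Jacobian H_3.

H_jac[0,1] = 0.7519

step 1: x^-=[-2.3960, 3.4200]  P^-=[0.6068 0.1060; 0.1060 0.4800]  H_jac=[-0.5738 0.8190]  S=[0.7321]  K=[-0.3570; 0.4539]  nu=[-3.3858]  x^+=[-1.1873, 1.8832]  P^+=[0.5135 0.2246; 0.2246 0.3292]
step 2: x^-=[-0.8107, 1.8832]  P^-=[0.8965 0.2865; 0.2865 0.3792]  H_jac=[-0.3954 0.9185]  S=[0.5620]  K=[-0.1626; 0.4182]  nu=[-4.2303]  x^+=[-0.1230, 0.1142]  P^+=[0.8817 0.3247; 0.3247 0.2809]
step 3: x^-=[-0.1001, 0.1142]  P^-=[1.3028 0.3768; 0.3768 0.3309]  H_jac=[-0.6593 0.7519]  S=[0.6897]  K=[-0.8345; 0.0005]  nu=[-1.9819]  x^+=[1.5537, 0.1132]  P^+=[0.8225 0.3771; 0.3771 0.3309]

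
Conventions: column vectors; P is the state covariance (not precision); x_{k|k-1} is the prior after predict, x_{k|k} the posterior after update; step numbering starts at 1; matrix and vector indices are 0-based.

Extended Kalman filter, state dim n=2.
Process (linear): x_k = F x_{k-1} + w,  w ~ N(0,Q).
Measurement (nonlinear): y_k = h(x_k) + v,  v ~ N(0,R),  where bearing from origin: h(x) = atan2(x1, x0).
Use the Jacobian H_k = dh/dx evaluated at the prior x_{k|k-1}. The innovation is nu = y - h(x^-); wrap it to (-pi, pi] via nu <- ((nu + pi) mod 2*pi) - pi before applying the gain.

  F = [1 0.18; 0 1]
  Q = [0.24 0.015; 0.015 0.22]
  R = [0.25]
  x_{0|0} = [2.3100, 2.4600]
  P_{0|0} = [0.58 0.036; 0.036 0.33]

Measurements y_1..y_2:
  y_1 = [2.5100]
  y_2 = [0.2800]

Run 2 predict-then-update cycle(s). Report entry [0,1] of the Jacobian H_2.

step 1: x^-=[2.7528, 2.4600]  P^-=[0.8437 0.1104; 0.1104 0.5500]  H_jac=[-0.1805 0.2020]  S=[0.2919]  K=[-0.4453; 0.3123]  nu=[1.7807]  x^+=[1.9598, 3.0162]  P^+=[0.7858 0.1510; 0.1510 0.5215]
step 2: x^-=[2.5027, 3.0162]  P^-=[1.0970 0.2599; 0.2599 0.7415]  H_jac=[-0.1964 0.1629]  S=[0.2954]  K=[-0.5860; 0.2363]  nu=[-0.5982]  x^+=[2.8532, 2.8748]  P^+=[0.9956 0.3008; 0.3008 0.7250]

H_jac[0,1] = 0.1629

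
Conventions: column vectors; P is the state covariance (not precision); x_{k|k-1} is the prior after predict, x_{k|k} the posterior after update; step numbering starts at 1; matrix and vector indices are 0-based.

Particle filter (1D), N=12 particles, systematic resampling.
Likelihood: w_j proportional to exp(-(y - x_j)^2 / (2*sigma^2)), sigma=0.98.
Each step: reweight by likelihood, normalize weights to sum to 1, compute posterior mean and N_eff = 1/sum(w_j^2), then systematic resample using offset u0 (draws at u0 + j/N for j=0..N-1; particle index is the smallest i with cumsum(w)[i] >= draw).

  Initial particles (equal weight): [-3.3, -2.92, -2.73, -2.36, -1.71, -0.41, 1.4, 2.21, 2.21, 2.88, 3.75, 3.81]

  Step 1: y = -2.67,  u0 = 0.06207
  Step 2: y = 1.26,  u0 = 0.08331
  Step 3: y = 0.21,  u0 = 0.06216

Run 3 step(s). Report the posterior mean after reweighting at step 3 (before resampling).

step 1: w=[0.1840, 0.2190, 0.2258, 0.2152, 0.1400, 0.0158, 0.0000, 0.0000, 0.0000, 0.0000, 0.0000, 0.0000]  mean=-2.6171  Neff=5.0249  idx=[0, 0, 1, 1, 1, 2, 2, 3, 3, 3, 4, 4]
step 2: w=[0.0008, 0.0008, 0.0046, 0.0046, 0.0046, 0.0103, 0.0103, 0.0446, 0.0446, 0.0446, 0.4151, 0.4151]  mean=-1.8373  Neff=2.8507  idx=[8, 9, 10, 10, 10, 10, 10, 11, 11, 11, 11, 11]
step 3: w=[0.0210, 0.0210, 0.0958, 0.0958, 0.0958, 0.0958, 0.0958, 0.0958, 0.0958, 0.0958, 0.0958, 0.0958]  mean=-1.7373  Neff=10.7912  idx=[2, 3, 3, 4, 5, 6, 7, 8, 9, 10, 10, 11]

post_mean = -1.7373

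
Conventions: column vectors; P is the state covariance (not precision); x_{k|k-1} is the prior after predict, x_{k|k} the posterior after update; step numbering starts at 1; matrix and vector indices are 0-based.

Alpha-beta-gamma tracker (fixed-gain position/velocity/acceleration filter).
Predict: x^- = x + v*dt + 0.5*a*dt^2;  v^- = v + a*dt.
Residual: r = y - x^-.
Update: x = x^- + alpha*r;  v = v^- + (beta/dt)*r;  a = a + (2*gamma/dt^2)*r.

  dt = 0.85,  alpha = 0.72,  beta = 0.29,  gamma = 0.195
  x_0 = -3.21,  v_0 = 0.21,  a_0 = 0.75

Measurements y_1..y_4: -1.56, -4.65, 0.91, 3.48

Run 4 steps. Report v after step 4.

v_post = 3.1378

step 1: x_pred=-2.7606  r=1.2006  x^+=-1.8962  v^+=1.2571  a^+=1.3981
step 2: x_pred=-0.3226  r=-4.3274  x^+=-3.4383  v^+=0.9690  a^+=-0.9379
step 3: x_pred=-2.9534  r=3.8634  x^+=-0.1718  v^+=1.4900  a^+=1.1476
step 4: x_pred=1.5093  r=1.9707  x^+=2.9282  v^+=3.1378  a^+=2.2114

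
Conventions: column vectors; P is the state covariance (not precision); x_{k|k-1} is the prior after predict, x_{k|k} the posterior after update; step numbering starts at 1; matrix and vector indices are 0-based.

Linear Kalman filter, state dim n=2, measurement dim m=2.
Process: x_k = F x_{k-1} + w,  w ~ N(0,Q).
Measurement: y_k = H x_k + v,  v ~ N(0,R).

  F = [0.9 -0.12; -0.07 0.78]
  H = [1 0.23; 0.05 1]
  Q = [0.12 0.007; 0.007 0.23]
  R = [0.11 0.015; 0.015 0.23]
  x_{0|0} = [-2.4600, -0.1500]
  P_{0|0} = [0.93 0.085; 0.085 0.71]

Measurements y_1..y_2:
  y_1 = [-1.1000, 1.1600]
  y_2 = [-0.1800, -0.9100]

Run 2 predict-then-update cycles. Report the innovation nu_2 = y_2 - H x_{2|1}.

innov = [1.0323, -1.6717]

step 1: x^-=[-2.1960, 0.0552]  P^-=[0.8652 -0.0577; -0.0577 0.6572]  S=[0.9834 0.1511; 0.1511 0.8836]  K=[0.8922 -0.1689; -0.0192 0.7438]  nu=[1.0833, 1.2146]  x^+=[-1.4346, 0.9378]  P^+=[0.1026 -0.0306; -0.0306 0.1723]
step 2: x^-=[-1.4036, 0.8319]  P^-=[0.2122 -0.0373; -0.0373 0.3387]  S=[0.3230 0.0658; 0.0658 0.5655]  K=[0.6557 -0.1235; 0.0045 0.5951]  nu=[1.0323, -1.6717]  x^+=[-0.5204, -0.1583]  P^+=[0.0754 -0.0223; -0.0223 0.1381]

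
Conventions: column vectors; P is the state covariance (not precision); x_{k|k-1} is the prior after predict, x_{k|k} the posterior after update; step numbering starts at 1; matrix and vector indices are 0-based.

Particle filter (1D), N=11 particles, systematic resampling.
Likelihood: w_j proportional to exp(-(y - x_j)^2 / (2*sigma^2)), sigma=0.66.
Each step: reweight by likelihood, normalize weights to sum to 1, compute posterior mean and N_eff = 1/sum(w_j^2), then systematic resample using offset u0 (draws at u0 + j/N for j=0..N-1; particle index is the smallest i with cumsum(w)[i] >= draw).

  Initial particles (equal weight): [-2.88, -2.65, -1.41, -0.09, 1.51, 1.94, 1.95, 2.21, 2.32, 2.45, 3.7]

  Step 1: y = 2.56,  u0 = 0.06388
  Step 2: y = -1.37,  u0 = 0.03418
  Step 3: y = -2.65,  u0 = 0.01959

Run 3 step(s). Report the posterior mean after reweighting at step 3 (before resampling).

step 1: w=[0.0000, 0.0000, 0.0000, 0.0001, 0.0614, 0.1400, 0.1420, 0.1891, 0.2037, 0.2147, 0.0490]  mean=2.2390  Neff=5.9067  idx=[5, 5, 6, 6, 7, 7, 8, 8, 9, 9, 10]
step 2: w=[0.2372, 0.2372, 0.2199, 0.2199, 0.0280, 0.0280, 0.0112, 0.0112, 0.0037, 0.0037, 0.0000]  mean=1.9718  Neff=4.7371  idx=[0, 0, 0, 1, 1, 2, 2, 2, 3, 3, 5]
step 3: w=[0.1047, 0.1047, 0.1047, 0.1047, 0.1047, 0.0942, 0.0942, 0.0942, 0.0942, 0.0942, 0.0056]  mean=1.9462  Neff=10.0817  idx=[0, 1, 1, 2, 3, 4, 5, 6, 7, 8, 9]

post_mean = 1.9462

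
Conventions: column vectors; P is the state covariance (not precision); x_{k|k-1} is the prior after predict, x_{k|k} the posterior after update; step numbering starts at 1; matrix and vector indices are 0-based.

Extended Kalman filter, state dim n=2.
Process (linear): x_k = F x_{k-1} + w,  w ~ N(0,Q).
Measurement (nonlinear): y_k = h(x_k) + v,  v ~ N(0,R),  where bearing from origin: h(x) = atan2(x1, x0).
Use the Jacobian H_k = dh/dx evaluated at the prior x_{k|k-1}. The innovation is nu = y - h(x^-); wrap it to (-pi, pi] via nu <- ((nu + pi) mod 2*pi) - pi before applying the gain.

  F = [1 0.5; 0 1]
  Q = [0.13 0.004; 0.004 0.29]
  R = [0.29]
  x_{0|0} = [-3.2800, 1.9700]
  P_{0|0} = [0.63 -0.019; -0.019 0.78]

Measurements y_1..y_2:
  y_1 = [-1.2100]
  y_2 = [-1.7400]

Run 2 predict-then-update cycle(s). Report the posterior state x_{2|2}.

x_post = [-4.6033, -1.1292]

step 1: x^-=[-2.2950, 1.9700]  P^-=[0.9360 0.3750; 0.3750 1.0700]  H_jac=[-0.2153 -0.2509]  S=[0.4413]  K=[-0.6700; -0.7913]  nu=[2.6409]  x^+=[-4.0644, -0.1199]  P^+=[0.7379 0.1410; 0.1410 0.7937]
step 2: x^-=[-4.1243, -0.1199]  P^-=[1.2074 0.5419; 0.5419 1.0837]  H_jac=[0.0070 -0.2423]  S=[0.3518]  K=[-0.3490; -0.7354]  nu=[1.3725]  x^+=[-4.6033, -1.1292]  P^+=[1.1645 0.4516; 0.4516 0.8934]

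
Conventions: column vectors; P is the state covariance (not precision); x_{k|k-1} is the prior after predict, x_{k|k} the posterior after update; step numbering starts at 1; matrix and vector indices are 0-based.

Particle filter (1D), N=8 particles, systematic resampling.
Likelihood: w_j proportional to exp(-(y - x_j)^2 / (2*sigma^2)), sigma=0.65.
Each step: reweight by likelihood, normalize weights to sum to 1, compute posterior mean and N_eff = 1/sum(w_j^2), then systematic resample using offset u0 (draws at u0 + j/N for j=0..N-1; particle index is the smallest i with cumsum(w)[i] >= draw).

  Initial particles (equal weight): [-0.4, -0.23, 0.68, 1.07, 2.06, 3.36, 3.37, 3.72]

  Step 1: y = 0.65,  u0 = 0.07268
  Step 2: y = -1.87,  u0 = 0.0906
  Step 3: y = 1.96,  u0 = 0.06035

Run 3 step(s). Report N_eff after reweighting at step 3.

N_eff = 6.5812

step 1: w=[0.1052, 0.1552, 0.3876, 0.3149, 0.0369, 0.0001, 0.0001, 0.0000]  mean=0.5992  Neff=3.4973  idx=[0, 1, 2, 2, 2, 3, 3, 3]
step 2: w=[0.6435, 0.3442, 0.0038, 0.0038, 0.0038, 0.0003, 0.0003, 0.0003]  mean=-0.3279  Neff=1.8773  idx=[0, 0, 0, 0, 0, 1, 1, 1]
step 3: w=[0.0800, 0.0800, 0.0800, 0.0800, 0.0800, 0.1999, 0.1999, 0.1999]  mean=-0.2980  Neff=6.5812  idx=[0, 2, 3, 5, 5, 6, 7, 7]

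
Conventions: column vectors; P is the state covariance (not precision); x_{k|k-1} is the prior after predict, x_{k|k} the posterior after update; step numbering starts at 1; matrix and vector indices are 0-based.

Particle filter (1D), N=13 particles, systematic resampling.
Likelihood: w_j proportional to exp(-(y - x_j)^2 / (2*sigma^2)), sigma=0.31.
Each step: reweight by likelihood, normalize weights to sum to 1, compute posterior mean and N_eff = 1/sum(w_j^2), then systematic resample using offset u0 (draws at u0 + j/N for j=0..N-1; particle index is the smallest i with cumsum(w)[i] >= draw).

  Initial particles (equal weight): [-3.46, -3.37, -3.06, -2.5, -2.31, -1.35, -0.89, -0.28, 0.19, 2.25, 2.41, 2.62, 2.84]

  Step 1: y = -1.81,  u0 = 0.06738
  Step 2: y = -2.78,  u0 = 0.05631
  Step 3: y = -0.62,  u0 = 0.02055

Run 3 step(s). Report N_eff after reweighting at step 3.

N_eff = 9.2326

step 1: w=[0.0000, 0.0000, 0.0004, 0.1197, 0.3883, 0.4741, 0.0174, 0.0000, 0.0000, 0.0000, 0.0000, 0.0000, 0.0000]  mean=-1.8531  Neff=2.5629  idx=[3, 4, 4, 4, 4, 4, 5, 5, 5, 5, 5, 5, 6]
step 2: w=[0.2956, 0.1409, 0.1409, 0.1409, 0.1409, 0.1409, 0.0000, 0.0000, 0.0000, 0.0000, 0.0000, 0.0000, 0.0000]  mean=-2.3661  Neff=5.3587  idx=[0, 0, 0, 0, 1, 2, 2, 3, 3, 4, 4, 5, 5]
step 3: w=[0.0032, 0.0032, 0.0032, 0.0032, 0.1097, 0.1097, 0.1097, 0.1097, 0.1097, 0.1097, 0.1097, 0.1097, 0.1097]  mean=-2.3124  Neff=9.2326  idx=[4, 4, 5, 6, 6, 7, 8, 8, 9, 10, 11, 11, 12]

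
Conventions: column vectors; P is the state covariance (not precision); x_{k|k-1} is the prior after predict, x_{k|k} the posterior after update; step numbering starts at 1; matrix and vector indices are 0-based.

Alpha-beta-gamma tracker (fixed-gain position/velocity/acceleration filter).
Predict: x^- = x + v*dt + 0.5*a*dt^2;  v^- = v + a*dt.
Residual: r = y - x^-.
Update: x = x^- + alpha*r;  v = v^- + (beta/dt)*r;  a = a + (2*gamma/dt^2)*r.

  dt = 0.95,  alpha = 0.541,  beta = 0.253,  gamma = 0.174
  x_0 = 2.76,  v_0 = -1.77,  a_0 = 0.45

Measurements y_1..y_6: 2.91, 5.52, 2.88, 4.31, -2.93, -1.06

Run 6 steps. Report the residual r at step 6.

step 1: x_pred=1.2816  r=1.6284  x^+=2.1625  v^+=-0.9088  a^+=1.0779
step 2: x_pred=1.7856  r=3.7344  x^+=3.8059  v^+=1.1097  a^+=2.5179
step 3: x_pred=5.9964  r=-3.1164  x^+=4.3104  v^+=2.6718  a^+=1.3162
step 4: x_pred=7.4426  r=-3.1326  x^+=5.7479  v^+=3.0880  a^+=0.1083
step 5: x_pred=8.7303  r=-11.6603  x^+=2.4221  v^+=0.0856  a^+=-4.3878
step 6: x_pred=0.5234  r=-1.5834  x^+=-0.3332  v^+=-4.5045  a^+=-4.9984

resid = -1.5834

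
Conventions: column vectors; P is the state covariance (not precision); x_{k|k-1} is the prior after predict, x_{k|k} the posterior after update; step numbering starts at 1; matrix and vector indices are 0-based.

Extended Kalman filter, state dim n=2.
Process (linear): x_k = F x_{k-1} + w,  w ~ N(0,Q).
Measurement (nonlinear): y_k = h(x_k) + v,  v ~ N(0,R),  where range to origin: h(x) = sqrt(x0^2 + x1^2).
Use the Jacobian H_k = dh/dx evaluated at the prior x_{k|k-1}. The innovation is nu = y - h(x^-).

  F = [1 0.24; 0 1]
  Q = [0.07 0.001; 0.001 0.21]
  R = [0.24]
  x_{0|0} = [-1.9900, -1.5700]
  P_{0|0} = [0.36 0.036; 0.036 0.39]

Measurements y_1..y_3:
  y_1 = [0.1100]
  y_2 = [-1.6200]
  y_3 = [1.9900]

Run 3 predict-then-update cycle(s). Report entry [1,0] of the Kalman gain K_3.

K[1,0] = 0.7273

step 1: x^-=[-2.3668, -1.5700]  P^-=[0.4697 0.1306; 0.1306 0.6000]  H_jac=[-0.8333 -0.5528]  S=[0.8699]  K=[-0.5330; -0.5064]  nu=[-2.7302]  x^+=[-0.9116, -0.1874]  P^+=[0.2226 -0.1042; -0.1042 0.3769]
step 2: x^-=[-0.9566, -0.1874]  P^-=[0.2643 -0.0127; -0.0127 0.5869]  H_jac=[-0.9813 -0.1923]  S=[0.5114]  K=[-0.5024; -0.1962]  nu=[-2.5948]  x^+=[0.3470, 0.3218]  P^+=[0.1352 -0.0631; -0.0631 0.5672]
step 3: x^-=[0.4242, 0.3218]  P^-=[0.2076 0.0740; 0.0740 0.7772]  H_jac=[0.7967 0.6043]  S=[0.7269]  K=[0.2891; 0.7273]  nu=[1.4576]  x^+=[0.8455, 1.3818]  P^+=[0.1469 -0.0788; -0.0788 0.3927]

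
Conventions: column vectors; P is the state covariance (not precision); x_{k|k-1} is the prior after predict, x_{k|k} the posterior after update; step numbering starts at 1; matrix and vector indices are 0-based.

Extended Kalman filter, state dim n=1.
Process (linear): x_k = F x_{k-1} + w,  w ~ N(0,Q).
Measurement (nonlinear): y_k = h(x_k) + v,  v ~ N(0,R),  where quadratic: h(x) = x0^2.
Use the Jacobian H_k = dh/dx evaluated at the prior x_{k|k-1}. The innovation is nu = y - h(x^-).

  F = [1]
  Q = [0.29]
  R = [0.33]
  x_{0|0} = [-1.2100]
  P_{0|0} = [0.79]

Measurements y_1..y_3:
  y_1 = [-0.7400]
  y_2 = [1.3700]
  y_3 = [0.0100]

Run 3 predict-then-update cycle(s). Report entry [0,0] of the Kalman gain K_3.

step 1: x^-=[-1.2100]  P^-=[1.0800]  H_jac=[-2.4200]  S=[6.6549]  K=[-0.3927]  nu=[-2.2041]  x^+=[-0.3444]  P^+=[0.0536]
step 2: x^-=[-0.3444]  P^-=[0.3436]  H_jac=[-0.6888]  S=[0.4930]  K=[-0.4800]  nu=[1.2514]  x^+=[-0.9450]  P^+=[0.2300]
step 3: x^-=[-0.9450]  P^-=[0.5200]  H_jac=[-1.8901]  S=[2.1876]  K=[-0.4493]  nu=[-0.8831]  x^+=[-0.5483]  P^+=[0.0784]

K[0,0] = -0.4493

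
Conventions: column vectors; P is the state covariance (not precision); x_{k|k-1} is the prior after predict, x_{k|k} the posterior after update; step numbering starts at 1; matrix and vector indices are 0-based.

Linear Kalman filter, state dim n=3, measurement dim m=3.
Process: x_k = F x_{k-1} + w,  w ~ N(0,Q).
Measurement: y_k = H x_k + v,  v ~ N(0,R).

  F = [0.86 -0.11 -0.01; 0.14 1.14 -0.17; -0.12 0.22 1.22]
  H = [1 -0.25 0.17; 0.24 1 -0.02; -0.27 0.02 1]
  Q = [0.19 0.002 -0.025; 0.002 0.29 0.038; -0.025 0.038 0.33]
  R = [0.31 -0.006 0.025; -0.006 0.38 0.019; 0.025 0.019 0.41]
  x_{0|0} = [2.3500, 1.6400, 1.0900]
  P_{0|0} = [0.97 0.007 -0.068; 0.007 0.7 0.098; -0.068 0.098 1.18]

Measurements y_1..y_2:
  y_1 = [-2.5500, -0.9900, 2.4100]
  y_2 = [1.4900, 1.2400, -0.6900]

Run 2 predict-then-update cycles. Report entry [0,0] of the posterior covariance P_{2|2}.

step 1: x^-=[1.8297, 2.0133, 1.4086]  P^-=[0.9161 0.0505 -0.2398; 0.0505 1.2203 0.0714; -0.2398 0.0714 2.2063]  S=[1.2532 -0.0437 -0.0954; -0.0437 1.6777 -0.0609; -0.0954 -0.0609 2.8154]  K=[0.6834 0.1765 -0.1457; -0.1649 0.7309 0.0394; 0.1561 0.0156 0.8128]  nu=[-4.1158, -3.4143, 1.4552]  x^+=[-1.7979, 0.2540, 1.8959]  P^+=[0.2071 0.0108 0.0164; 0.0108 0.2773 0.0233; 0.0164 0.0233 0.3414]
step 2: x^-=[-1.5931, -0.2844, 2.5846]  P^-=[0.3443 0.0009 -0.0410; 0.0009 0.6580 0.0668; -0.0410 0.0668 0.8617]  S=[0.7002 -0.0791 0.0197; -0.0791 1.0564 0.0491; 0.0197 0.0491 1.3219]  K=[0.4984 0.1225 -0.1133; -0.1497 0.6088 0.0399; 0.1099 0.0152 0.6591]  nu=[2.5726, 1.9585, -3.6991]  x^+=[0.3481, 0.3750, 0.4593]  P^+=[0.1508 0.0054 0.0089; 0.0054 0.2321 0.0210; 0.0089 0.0210 0.2752]

P_post[0,0] = 0.1508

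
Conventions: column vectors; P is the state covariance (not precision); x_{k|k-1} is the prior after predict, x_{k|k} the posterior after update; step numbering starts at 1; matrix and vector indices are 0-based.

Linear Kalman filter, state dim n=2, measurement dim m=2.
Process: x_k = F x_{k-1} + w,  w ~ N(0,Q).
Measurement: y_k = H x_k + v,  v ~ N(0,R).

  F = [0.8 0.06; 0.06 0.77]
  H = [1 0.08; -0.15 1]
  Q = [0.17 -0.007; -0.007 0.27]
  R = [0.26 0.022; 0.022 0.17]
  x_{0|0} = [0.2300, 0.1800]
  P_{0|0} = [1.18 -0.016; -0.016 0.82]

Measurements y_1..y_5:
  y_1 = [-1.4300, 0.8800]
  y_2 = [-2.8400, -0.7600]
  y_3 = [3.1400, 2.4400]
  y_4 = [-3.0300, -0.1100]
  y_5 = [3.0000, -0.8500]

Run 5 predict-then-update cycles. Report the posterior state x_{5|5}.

x_post = [1.0929, -0.4275]

step 1: x^-=[0.1948, 0.1524]  P^-=[0.9266 0.0776; 0.0776 0.7589]  S=[1.2039 0.0204; 0.0204 0.9265]  K=[0.7763 -0.0833; 0.1013 0.8043]  nu=[-1.6370, 0.7568]  x^+=[-1.1390, 0.5954]  P^+=[0.1974 0.0325; 0.0325 0.1438]
step 2: x^-=[-0.8755, 0.3901]  P^-=[0.3000 0.0293; 0.0293 0.3590]  S=[0.5670 0.0346; 0.0346 0.5270]  K=[0.5372 -0.0652; 0.0614 0.6689]  nu=[-1.9957, -1.2814]  x^+=[-1.8641, -0.5896]  P^+=[0.1365 0.0212; 0.0212 0.1182]
step 3: x^-=[-1.5267, -0.5658]  P^-=[0.2598 0.0182; 0.0182 0.3426]  S=[0.5249 0.0284; 0.0284 0.5130]  K=[0.5015 -0.0683; 0.0512 0.6597]  nu=[4.7119, 2.7768]  x^+=[0.6465, 1.5070]  P^+=[0.1274 0.0185; 0.0185 0.1160]
step 4: x^-=[0.6076, 1.1992]  P^-=[0.2537 0.0160; 0.0160 0.3410]  S=[0.5185 0.0270; 0.0270 0.5119]  K=[0.4955 -0.0693; 0.0491 0.6588]  nu=[-3.7336, -1.2180]  x^+=[-1.1578, 0.2134]  P^+=[0.1259 0.0180; 0.0180 0.1158]
step 5: x^-=[-0.9134, 0.0948]  P^-=[0.2527 0.0155; 0.0155 0.3408]  S=[0.5174 0.0267; 0.0267 0.5118]  K=[0.4944 -0.0695; 0.0487 0.6587]  nu=[3.9058, -1.0818]  x^+=[1.0929, -0.4275]  P^+=[0.1256 0.0179; 0.0179 0.1157]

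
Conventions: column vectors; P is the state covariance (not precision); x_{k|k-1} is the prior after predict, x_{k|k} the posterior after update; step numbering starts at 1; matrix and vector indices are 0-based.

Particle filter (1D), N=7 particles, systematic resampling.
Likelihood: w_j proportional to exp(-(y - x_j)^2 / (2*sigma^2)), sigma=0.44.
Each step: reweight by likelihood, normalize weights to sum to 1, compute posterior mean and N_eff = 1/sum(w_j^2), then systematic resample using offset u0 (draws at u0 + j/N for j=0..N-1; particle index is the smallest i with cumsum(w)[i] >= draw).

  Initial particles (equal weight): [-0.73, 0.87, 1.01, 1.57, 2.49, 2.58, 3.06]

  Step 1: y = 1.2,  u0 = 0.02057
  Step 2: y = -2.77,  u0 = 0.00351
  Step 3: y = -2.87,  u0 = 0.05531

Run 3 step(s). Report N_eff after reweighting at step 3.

N_eff = 7.0000

step 1: w=[0.0000, 0.3160, 0.3813, 0.2939, 0.0057, 0.0031, 0.0001]  mean=1.1436  Neff=3.0153  idx=[1, 1, 1, 2, 2, 3, 3]
step 2: w=[0.3188, 0.3188, 0.3188, 0.0218, 0.0218, 0.0000, 0.0000]  mean=0.8761  Neff=3.2695  idx=[0, 0, 0, 1, 1, 2, 2]
step 3: w=[0.1429, 0.1429, 0.1429, 0.1429, 0.1429, 0.1429, 0.1429]  mean=0.8700  Neff=7.0000  idx=[0, 1, 2, 3, 4, 5, 6]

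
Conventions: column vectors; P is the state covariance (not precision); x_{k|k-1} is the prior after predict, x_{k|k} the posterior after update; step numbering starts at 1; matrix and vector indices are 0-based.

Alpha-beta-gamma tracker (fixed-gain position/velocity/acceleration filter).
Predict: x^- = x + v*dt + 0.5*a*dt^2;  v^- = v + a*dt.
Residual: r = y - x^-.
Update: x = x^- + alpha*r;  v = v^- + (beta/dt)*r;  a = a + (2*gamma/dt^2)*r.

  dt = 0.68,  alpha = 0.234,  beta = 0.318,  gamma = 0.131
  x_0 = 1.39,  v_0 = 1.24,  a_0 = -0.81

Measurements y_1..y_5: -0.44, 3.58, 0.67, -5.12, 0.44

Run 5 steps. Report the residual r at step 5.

step 1: x_pred=2.0459  r=-2.4859  x^+=1.4642  v^+=-0.4733  a^+=-2.2185
step 2: x_pred=0.6294  r=2.9506  x^+=1.3199  v^+=-0.6021  a^+=-0.5467
step 3: x_pred=0.7840  r=-0.1140  x^+=0.7573  v^+=-1.0272  a^+=-0.6113
step 4: x_pred=-0.0825  r=-5.0375  x^+=-1.2613  v^+=-3.7987  a^+=-3.4656
step 5: x_pred=-4.6456  r=5.0856  x^+=-3.4556  v^+=-3.7770  a^+=-0.5840

resid = 5.0856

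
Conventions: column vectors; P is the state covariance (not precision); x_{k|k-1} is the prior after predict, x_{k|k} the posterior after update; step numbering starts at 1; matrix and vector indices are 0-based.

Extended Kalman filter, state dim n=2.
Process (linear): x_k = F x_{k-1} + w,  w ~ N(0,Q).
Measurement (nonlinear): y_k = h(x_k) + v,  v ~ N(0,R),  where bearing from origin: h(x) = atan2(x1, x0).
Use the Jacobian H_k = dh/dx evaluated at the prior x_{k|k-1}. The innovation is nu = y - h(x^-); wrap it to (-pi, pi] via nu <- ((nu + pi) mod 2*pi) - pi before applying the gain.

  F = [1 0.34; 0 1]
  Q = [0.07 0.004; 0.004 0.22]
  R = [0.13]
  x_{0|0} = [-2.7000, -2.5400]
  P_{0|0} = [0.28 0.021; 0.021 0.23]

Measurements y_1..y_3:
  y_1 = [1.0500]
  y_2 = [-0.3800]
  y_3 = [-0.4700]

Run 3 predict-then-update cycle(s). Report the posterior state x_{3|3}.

step 1: x^-=[-3.5636, -2.5400]  P^-=[0.3909 0.1032; 0.1032 0.4500]  H_jac=[0.1326 -0.1861]  S=[0.1474]  K=[0.2215; -0.4753]  nu=[-2.7108]  x^+=[-4.1640, -1.2514]  P^+=[0.3836 0.1187; 0.1187 0.4167]
step 2: x^-=[-4.5895, -1.2514]  P^-=[0.5825 0.2644; 0.2644 0.6367]  H_jac=[0.0553 -0.2028]  S=[0.1520]  K=[-0.1408; -0.7532]  nu=[2.4954]  x^+=[-4.9408, -3.1308]  P^+=[0.5795 0.2483; 0.2483 0.5505]
step 3: x^-=[-6.0053, -3.1308]  P^-=[0.8820 0.4394; 0.4394 0.7705]  H_jac=[0.0683 -0.1309]  S=[0.1395]  K=[0.0191; -0.5083]  nu=[2.1910]  x^+=[-5.9634, -4.2444]  P^+=[0.8819 0.4408; 0.4408 0.7344]

x_post = [-5.9634, -4.2444]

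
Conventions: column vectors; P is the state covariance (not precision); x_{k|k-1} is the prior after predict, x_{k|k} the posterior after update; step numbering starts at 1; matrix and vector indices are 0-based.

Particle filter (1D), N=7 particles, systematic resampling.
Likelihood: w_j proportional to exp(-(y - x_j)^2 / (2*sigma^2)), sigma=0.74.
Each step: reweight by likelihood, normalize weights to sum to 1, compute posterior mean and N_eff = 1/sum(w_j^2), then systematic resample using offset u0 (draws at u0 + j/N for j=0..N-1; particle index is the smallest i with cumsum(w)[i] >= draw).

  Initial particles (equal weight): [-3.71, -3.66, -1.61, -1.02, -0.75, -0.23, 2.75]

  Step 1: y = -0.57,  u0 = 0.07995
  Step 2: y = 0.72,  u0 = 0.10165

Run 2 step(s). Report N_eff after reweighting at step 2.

step 1: w=[0.0000, 0.0001, 0.1211, 0.2703, 0.3158, 0.2927, 0.0000]  mean=-0.7752  Neff=3.6616  idx=[2, 3, 3, 4, 4, 5, 5]
step 2: w=[0.0055, 0.0489, 0.0489, 0.1079, 0.1079, 0.3405, 0.3405]  mean=-0.4270  Neff=3.8473  idx=[2, 4, 5, 5, 6, 6, 6]

N_eff = 3.8473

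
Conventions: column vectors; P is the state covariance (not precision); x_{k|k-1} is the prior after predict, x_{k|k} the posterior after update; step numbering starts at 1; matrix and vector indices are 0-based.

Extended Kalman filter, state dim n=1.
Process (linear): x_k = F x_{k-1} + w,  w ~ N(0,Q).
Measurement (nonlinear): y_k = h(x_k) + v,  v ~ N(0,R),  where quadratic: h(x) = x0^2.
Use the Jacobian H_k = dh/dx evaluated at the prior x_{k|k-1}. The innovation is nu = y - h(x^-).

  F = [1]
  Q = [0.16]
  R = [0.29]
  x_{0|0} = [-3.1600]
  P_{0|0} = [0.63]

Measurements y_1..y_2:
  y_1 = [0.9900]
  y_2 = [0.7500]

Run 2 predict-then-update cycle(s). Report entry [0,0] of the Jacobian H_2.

step 1: x^-=[-3.1600]  P^-=[0.7900]  H_jac=[-6.3200]  S=[31.8445]  K=[-0.1568]  nu=[-8.9956]  x^+=[-1.7496]  P^+=[0.0072]
step 2: x^-=[-1.7496]  P^-=[0.1672]  H_jac=[-3.4992]  S=[2.3372]  K=[-0.2503]  nu=[-2.3111]  x^+=[-1.1711]  P^+=[0.0207]

H_jac[0,0] = -3.4992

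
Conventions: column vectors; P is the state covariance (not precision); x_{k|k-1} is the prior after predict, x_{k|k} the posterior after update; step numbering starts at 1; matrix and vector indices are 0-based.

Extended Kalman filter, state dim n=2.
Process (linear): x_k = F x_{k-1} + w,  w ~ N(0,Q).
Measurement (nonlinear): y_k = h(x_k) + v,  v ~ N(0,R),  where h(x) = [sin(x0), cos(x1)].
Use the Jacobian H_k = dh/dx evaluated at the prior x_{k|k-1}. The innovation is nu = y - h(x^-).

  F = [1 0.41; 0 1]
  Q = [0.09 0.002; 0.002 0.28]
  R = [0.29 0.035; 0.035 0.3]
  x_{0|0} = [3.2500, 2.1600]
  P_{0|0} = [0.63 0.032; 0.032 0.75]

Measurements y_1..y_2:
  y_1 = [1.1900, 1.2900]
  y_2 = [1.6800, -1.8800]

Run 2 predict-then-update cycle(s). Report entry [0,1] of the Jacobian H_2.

step 1: x^-=[4.1356, 2.1600]  P^-=[0.8723 0.3415; 0.3415 1.0300]  H_jac=[-0.5453 0.0000; 0.0000 -0.8314]  S=[0.5494 0.1898; 0.1898 1.0119]  K=[-0.8222 -0.1263; -0.0498 -0.8369]  nu=[2.0282, 1.8457]  x^+=[2.2349, 0.5143]  P^+=[0.4453 0.0802; 0.0802 0.3041]
step 2: x^-=[2.4457, 0.5143]  P^-=[0.6522 0.2069; 0.2069 0.5841]  H_jac=[-0.7675 0.0000; 0.0000 -0.4920]  S=[0.6742 0.1131; 0.1131 0.4414]  K=[-0.7354 -0.0421; -0.1320 -0.6172]  nu=[1.0390, -2.7506]  x^+=[1.7975, 2.0750]  P^+=[0.2798 0.0780; 0.0780 0.3858]

H_jac[0,1] = 0.0000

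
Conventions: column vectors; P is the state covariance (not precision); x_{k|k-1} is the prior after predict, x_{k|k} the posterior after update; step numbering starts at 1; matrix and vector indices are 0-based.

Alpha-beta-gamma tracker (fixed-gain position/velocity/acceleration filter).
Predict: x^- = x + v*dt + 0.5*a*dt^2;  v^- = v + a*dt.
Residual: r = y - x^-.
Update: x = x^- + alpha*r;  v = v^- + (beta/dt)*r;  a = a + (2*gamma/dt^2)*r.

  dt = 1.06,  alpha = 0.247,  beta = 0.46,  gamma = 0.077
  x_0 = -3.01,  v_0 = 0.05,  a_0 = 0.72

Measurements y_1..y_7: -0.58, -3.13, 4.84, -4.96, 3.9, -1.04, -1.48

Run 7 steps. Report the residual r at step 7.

step 1: x_pred=-2.5525  r=1.9725  x^+=-2.0653  v^+=1.6692  a^+=0.9904
step 2: x_pred=0.2604  r=-3.3904  x^+=-0.5770  v^+=1.2476  a^+=0.5257
step 3: x_pred=1.0408  r=3.7992  x^+=1.9792  v^+=3.4536  a^+=1.0464
step 4: x_pred=6.2278  r=-11.1878  x^+=3.4644  v^+=-0.2924  a^+=-0.4870
step 5: x_pred=2.8809  r=1.0191  x^+=3.1326  v^+=-0.3664  a^+=-0.3473
step 6: x_pred=2.5491  r=-3.5891  x^+=1.6626  v^+=-2.2921  a^+=-0.8393
step 7: x_pred=-1.2385  r=-0.2415  x^+=-1.2982  v^+=-3.2865  a^+=-0.8724

resid = -0.2415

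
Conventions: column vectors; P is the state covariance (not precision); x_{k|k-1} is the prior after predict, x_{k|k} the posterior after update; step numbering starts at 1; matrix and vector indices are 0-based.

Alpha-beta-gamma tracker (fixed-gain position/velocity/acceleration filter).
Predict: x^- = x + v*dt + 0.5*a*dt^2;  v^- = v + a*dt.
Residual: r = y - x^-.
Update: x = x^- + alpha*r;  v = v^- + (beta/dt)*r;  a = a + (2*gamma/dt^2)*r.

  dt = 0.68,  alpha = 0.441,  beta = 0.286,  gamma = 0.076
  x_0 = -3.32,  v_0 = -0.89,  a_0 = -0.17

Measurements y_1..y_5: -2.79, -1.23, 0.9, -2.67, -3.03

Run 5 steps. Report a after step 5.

step 1: x_pred=-3.9645  r=1.1745  x^+=-3.4465  v^+=-0.5116  a^+=0.2161
step 2: x_pred=-3.7445  r=2.5145  x^+=-2.6356  v^+=0.6929  a^+=1.0426
step 3: x_pred=-1.9234  r=2.8234  x^+=-0.6783  v^+=2.5894  a^+=1.9707
step 4: x_pred=1.5381  r=-4.2081  x^+=-0.3177  v^+=2.1596  a^+=0.5874
step 5: x_pred=1.2867  r=-4.3167  x^+=-0.6170  v^+=0.7435  a^+=-0.8315

a_post = -0.8315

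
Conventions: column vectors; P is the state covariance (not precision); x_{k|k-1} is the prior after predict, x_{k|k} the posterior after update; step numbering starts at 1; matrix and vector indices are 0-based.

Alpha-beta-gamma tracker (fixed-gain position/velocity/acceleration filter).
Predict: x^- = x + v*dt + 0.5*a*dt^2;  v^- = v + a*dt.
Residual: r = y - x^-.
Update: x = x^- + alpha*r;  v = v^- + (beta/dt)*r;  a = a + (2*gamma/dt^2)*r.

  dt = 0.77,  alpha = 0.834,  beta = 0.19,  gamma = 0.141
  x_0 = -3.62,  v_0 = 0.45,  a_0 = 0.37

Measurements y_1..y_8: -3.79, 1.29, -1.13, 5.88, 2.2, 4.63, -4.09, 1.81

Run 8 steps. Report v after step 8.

v_post = -4.2633

step 1: x_pred=-3.1638  r=-0.6262  x^+=-3.6861  v^+=0.5804  a^+=0.0722
step 2: x_pred=-3.2178  r=4.5078  x^+=0.5417  v^+=1.7483  a^+=2.2162
step 3: x_pred=2.5449  r=-3.6749  x^+=-0.5200  v^+=2.5479  a^+=0.4683
step 4: x_pred=1.5808  r=4.2992  x^+=5.1663  v^+=3.9694  a^+=2.5132
step 5: x_pred=8.9678  r=-6.7678  x^+=3.3235  v^+=4.2345  a^+=-0.7058
step 6: x_pred=6.3748  r=-1.7448  x^+=4.9196  v^+=3.2605  a^+=-1.5357
step 7: x_pred=6.9750  r=-11.0650  x^+=-2.2532  v^+=-0.6523  a^+=-6.7985
step 8: x_pred=-4.7709  r=6.5809  x^+=0.7176  v^+=-4.2633  a^+=-3.6685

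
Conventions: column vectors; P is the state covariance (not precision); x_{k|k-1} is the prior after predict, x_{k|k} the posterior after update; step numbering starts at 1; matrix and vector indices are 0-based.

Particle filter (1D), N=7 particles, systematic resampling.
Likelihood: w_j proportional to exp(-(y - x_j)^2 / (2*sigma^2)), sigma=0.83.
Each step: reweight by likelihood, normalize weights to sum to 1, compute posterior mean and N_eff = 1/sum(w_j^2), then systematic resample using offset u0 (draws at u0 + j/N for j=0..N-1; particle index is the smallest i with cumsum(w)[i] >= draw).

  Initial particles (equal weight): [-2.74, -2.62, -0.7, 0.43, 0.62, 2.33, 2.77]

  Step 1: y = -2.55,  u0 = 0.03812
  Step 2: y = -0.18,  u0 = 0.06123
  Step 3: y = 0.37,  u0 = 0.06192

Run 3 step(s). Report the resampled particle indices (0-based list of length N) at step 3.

resampled_idx = [0, 2, 3, 4, 4, 5, 6]

step 1: w=[0.4737, 0.4846, 0.0406, 0.0008, 0.0003, 0.0000, 0.0000]  mean=-2.5955  Neff=2.1696  idx=[0, 0, 0, 0, 1, 1, 1]
step 2: w=[0.1158, 0.1158, 0.1158, 0.1158, 0.1790, 0.1790, 0.1790]  mean=-2.6756  Neff=6.6800  idx=[0, 1, 2, 4, 4, 5, 6]
step 3: w=[0.1020, 0.1020, 0.1020, 0.1735, 0.1735, 0.1735, 0.1735]  mean=-2.6567  Neff=6.5953  idx=[0, 2, 3, 4, 4, 5, 6]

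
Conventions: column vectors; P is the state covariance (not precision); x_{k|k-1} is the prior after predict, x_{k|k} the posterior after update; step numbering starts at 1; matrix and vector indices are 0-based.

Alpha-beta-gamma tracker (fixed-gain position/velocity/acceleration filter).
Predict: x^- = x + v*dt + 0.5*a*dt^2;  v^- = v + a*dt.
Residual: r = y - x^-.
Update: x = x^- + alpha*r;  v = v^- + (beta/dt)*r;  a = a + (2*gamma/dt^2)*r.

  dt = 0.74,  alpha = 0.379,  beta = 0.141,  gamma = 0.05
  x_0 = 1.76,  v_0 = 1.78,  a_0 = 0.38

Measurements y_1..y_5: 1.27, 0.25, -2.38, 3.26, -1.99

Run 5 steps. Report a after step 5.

a_post = -1.4628

step 1: x_pred=3.1812  r=-1.9112  x^+=2.4569  v^+=1.6970  a^+=0.0310
step 2: x_pred=3.7212  r=-3.4712  x^+=2.4056  v^+=1.0586  a^+=-0.6029
step 3: x_pred=3.0238  r=-5.4038  x^+=0.9758  v^+=-0.4172  a^+=-1.5897
step 4: x_pred=0.2318  r=3.0282  x^+=1.3795  v^+=-1.0166  a^+=-1.0367
step 5: x_pred=0.3433  r=-2.3333  x^+=-0.5410  v^+=-2.2284  a^+=-1.4628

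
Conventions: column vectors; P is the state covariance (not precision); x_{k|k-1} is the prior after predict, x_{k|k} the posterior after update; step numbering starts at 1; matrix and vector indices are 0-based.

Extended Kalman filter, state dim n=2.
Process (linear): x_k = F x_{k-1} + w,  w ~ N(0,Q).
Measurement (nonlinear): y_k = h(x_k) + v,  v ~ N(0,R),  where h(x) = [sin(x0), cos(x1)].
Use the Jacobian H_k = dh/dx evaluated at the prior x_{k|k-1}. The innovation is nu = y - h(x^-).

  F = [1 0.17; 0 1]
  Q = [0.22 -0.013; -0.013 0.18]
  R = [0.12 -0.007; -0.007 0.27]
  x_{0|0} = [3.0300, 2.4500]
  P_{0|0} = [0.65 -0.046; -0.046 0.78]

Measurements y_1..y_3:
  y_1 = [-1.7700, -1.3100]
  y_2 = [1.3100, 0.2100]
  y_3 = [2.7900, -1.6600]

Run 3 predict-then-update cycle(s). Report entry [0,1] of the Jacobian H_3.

step 1: x^-=[3.4465, 2.4500]  P^-=[0.8769 0.0736; 0.0736 0.9600]  H_jac=[-0.9539 0.0000; 0.0000 -0.6378]  S=[0.9179 0.0378; 0.0378 0.6605]  K=[-0.9105 -0.0190; -0.0384 -0.9248]  nu=[-1.4698, -0.5398]  x^+=[4.7950, 3.0057]  P^+=[0.1144 -0.0020; -0.0020 0.3911]
step 2: x^-=[5.3060, 3.0057]  P^-=[0.3450 0.0515; 0.0515 0.5711]  H_jac=[0.5593 0.0000; 0.0000 -0.1355]  S=[0.2280 -0.0109; -0.0109 0.2805]  K=[0.8470 0.0080; 0.1135 -0.2715]  nu=[2.1389, 1.2008]  x^+=[7.1274, 2.9223]  P^+=[0.1816 0.0277; 0.0277 0.5468]
step 3: x^-=[7.6242, 2.9223]  P^-=[0.4269 0.1077; 0.1077 0.7268]  H_jac=[0.2278 0.0000; 0.0000 -0.2175]  S=[0.1421 -0.0123; -0.0123 0.3044]  K=[0.6797 -0.0494; 0.1279 -0.5142]  nu=[1.8163, -0.6839]  x^+=[8.8925, 3.5064]  P^+=[0.3596 0.0832; 0.0832 0.6424]

H_jac[0,1] = 0.0000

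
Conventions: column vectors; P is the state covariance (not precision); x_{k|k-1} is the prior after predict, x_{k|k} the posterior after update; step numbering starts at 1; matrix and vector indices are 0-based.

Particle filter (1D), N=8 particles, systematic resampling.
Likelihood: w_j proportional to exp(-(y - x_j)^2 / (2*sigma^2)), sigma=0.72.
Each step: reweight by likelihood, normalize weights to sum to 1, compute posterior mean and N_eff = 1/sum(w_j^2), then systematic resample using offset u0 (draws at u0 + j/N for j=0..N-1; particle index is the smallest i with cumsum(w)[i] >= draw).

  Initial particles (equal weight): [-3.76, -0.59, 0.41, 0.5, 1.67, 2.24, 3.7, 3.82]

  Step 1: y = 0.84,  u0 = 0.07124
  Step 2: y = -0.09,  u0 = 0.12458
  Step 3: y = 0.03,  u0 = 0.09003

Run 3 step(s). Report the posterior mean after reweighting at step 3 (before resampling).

step 1: w=[0.0000, 0.0549, 0.3299, 0.3527, 0.2029, 0.0595, 0.0001, 0.0001]  mean=0.7522  Neff=3.5602  idx=[2, 2, 2, 3, 3, 3, 4, 5]
step 2: w=[0.1724, 0.1724, 0.1724, 0.1568, 0.1568, 0.1568, 0.0111, 0.0012]  mean=0.4684  Neff=6.1311  idx=[0, 1, 2, 2, 3, 4, 5, 7]
step 3: w=[0.1471, 0.1471, 0.1471, 0.1471, 0.1367, 0.1367, 0.1367, 0.0015]  mean=0.4497  Neff=7.0120  idx=[0, 1, 2, 3, 4, 4, 5, 6]

post_mean = 0.4497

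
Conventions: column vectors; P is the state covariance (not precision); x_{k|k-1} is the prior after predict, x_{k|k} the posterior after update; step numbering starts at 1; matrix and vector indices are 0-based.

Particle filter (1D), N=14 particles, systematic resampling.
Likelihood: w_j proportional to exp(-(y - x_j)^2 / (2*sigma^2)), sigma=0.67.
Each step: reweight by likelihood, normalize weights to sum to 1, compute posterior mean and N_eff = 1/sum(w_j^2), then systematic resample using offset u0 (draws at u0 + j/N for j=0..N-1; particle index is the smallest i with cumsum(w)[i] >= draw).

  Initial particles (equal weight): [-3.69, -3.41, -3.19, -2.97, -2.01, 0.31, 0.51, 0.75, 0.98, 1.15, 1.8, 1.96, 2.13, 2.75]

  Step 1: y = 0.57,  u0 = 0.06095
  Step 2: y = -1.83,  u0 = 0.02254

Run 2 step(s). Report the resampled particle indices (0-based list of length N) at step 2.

step 1: w=[0.0000, 0.0000, 0.0000, 0.0000, 0.0001, 0.1941, 0.2084, 0.2019, 0.1735, 0.1439, 0.0388, 0.0243, 0.0139, 0.0011]  mean=0.8032  Neff=5.7155  idx=[5, 5, 6, 6, 6, 7, 7, 7, 8, 8, 8, 9, 9, 12]
step 2: w=[0.2862, 0.2862, 0.1055, 0.1055, 0.1055, 0.0283, 0.0283, 0.0283, 0.0071, 0.0071, 0.0071, 0.0024, 0.0024, 0.0000]  mean=0.4290  Neff=5.0051  idx=[0, 0, 0, 0, 1, 1, 1, 1, 2, 2, 3, 4, 4, 7]

resampled_idx = [0, 0, 0, 0, 1, 1, 1, 1, 2, 2, 3, 4, 4, 7]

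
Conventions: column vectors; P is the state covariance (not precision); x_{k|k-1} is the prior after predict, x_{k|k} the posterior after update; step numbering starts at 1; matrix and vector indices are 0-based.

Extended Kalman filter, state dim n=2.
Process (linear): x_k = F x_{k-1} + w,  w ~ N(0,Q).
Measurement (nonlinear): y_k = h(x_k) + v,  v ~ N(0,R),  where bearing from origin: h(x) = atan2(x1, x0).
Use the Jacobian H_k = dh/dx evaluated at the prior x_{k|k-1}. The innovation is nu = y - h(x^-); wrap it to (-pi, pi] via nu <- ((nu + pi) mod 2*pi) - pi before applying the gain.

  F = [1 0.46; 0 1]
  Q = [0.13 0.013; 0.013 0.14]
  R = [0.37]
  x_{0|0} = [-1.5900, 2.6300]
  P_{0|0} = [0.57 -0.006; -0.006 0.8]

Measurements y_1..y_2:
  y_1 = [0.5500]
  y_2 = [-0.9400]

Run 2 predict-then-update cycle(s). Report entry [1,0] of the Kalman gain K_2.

step 1: x^-=[-0.3802, 2.6300]  P^-=[0.8638 0.3750; 0.3750 0.9400]  H_jac=[-0.3724 -0.0538]  S=[0.5076]  K=[-0.6736; -0.3749]  nu=[-1.1644]  x^+=[0.4041, 3.0665]  P^+=[0.6335 0.2468; 0.2468 0.8687]
step 2: x^-=[1.8147, 3.0665]  P^-=[1.1744 0.6594; 0.6594 1.0087]  H_jac=[-0.2415 0.1429]  S=[0.4136]  K=[-0.4579; -0.0365]  nu=[-1.9764]  x^+=[2.7197, 3.1386]  P^+=[1.0876 0.6525; 0.6525 1.0081]

K[1,0] = -0.0365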